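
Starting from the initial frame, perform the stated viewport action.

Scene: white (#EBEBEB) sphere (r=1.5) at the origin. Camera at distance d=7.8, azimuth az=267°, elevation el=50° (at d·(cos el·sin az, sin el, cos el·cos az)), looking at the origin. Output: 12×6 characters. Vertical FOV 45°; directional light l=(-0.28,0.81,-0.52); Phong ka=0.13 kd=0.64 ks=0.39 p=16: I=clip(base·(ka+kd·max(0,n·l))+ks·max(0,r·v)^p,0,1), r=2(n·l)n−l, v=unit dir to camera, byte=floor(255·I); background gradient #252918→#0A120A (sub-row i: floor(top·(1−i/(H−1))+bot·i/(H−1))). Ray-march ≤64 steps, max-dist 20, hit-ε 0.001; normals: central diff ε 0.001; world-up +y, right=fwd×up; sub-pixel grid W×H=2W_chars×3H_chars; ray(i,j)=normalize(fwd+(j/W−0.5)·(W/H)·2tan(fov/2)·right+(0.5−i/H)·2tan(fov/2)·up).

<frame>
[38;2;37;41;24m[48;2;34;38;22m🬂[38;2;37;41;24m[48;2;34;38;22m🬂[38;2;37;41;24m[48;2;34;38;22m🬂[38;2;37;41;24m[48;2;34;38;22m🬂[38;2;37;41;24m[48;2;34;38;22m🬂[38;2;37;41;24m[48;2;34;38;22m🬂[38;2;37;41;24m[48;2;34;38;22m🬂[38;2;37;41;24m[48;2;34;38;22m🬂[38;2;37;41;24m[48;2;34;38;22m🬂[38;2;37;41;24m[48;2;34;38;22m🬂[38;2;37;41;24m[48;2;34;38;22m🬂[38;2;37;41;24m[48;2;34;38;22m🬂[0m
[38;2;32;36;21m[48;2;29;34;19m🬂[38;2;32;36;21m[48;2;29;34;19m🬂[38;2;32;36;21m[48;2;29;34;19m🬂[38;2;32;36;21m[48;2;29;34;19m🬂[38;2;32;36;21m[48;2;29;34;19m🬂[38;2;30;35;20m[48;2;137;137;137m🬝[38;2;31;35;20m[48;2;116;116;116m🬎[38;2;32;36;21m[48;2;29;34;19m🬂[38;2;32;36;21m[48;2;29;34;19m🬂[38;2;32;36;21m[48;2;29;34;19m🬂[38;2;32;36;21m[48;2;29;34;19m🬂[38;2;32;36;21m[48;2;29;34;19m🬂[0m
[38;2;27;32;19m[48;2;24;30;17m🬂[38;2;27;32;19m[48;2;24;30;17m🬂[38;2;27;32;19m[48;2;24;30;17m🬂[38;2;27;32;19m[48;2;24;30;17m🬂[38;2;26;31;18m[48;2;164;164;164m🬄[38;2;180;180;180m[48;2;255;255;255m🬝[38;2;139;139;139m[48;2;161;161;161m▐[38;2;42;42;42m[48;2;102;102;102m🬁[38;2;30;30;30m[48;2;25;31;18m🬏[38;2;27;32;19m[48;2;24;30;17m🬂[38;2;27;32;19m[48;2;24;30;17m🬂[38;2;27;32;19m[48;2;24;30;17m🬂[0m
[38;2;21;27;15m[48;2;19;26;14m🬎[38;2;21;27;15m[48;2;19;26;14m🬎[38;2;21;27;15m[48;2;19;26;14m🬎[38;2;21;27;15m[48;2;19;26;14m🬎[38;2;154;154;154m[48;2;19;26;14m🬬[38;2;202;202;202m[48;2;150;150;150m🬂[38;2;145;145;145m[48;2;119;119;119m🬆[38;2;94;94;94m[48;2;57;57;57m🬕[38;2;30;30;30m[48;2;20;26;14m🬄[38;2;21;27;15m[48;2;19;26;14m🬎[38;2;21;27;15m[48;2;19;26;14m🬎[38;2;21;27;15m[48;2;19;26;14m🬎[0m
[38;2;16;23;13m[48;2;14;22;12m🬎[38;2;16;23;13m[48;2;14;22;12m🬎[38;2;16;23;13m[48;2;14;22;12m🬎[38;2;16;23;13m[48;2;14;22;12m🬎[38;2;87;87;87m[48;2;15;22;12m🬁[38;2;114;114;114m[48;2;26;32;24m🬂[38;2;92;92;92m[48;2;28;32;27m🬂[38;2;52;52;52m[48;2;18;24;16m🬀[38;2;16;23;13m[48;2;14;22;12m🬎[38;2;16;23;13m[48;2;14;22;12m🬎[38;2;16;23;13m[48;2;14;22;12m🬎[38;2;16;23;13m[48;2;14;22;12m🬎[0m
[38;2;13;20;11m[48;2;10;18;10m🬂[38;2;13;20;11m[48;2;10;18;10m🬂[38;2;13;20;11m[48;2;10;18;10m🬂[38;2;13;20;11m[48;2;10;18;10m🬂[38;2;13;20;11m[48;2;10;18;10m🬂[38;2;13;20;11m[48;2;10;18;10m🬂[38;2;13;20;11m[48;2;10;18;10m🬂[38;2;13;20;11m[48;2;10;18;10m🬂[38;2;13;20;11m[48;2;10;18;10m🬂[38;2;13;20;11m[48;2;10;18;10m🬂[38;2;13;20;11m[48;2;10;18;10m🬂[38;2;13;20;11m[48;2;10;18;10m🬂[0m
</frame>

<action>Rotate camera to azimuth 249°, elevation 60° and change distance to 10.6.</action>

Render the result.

<frame>
[38;2;37;41;24m[48;2;34;38;22m🬂[38;2;37;41;24m[48;2;34;38;22m🬂[38;2;37;41;24m[48;2;34;38;22m🬂[38;2;37;41;24m[48;2;34;38;22m🬂[38;2;37;41;24m[48;2;34;38;22m🬂[38;2;37;41;24m[48;2;34;38;22m🬂[38;2;37;41;24m[48;2;34;38;22m🬂[38;2;37;41;24m[48;2;34;38;22m🬂[38;2;37;41;24m[48;2;34;38;22m🬂[38;2;37;41;24m[48;2;34;38;22m🬂[38;2;37;41;24m[48;2;34;38;22m🬂[38;2;37;41;24m[48;2;34;38;22m🬂[0m
[38;2;32;36;21m[48;2;29;34;19m🬂[38;2;32;36;21m[48;2;29;34;19m🬂[38;2;32;36;21m[48;2;29;34;19m🬂[38;2;32;36;21m[48;2;29;34;19m🬂[38;2;32;36;21m[48;2;29;34;19m🬂[38;2;32;36;21m[48;2;29;34;19m🬂[38;2;32;36;21m[48;2;29;34;19m🬂[38;2;32;36;21m[48;2;29;34;19m🬂[38;2;32;36;21m[48;2;29;34;19m🬂[38;2;32;36;21m[48;2;29;34;19m🬂[38;2;32;36;21m[48;2;29;34;19m🬂[38;2;32;36;21m[48;2;29;34;19m🬂[0m
[38;2;27;32;19m[48;2;24;30;17m🬂[38;2;27;32;19m[48;2;24;30;17m🬂[38;2;27;32;19m[48;2;24;30;17m🬂[38;2;27;32;19m[48;2;24;30;17m🬂[38;2;27;32;19m[48;2;24;30;17m🬂[38;2;27;32;19m[48;2;160;160;160m🬂[38;2;56;59;52m[48;2;143;143;143m🬂[38;2;86;86;86m[48;2;25;31;18m🬓[38;2;27;32;19m[48;2;24;30;17m🬂[38;2;27;32;19m[48;2;24;30;17m🬂[38;2;27;32;19m[48;2;24;30;17m🬂[38;2;27;32;19m[48;2;24;30;17m🬂[0m
[38;2;21;27;15m[48;2;19;26;14m🬎[38;2;21;27;15m[48;2;19;26;14m🬎[38;2;21;27;15m[48;2;19;26;14m🬎[38;2;21;27;15m[48;2;19;26;14m🬎[38;2;137;137;137m[48;2;20;26;14m🬁[38;2;249;249;249m[48;2;161;161;161m🬁[38;2;181;181;181m[48;2;136;136;136m🬄[38;2;93;93;93m[48;2;23;28;20m▌[38;2;21;27;15m[48;2;19;26;14m🬎[38;2;21;27;15m[48;2;19;26;14m🬎[38;2;21;27;15m[48;2;19;26;14m🬎[38;2;21;27;15m[48;2;19;26;14m🬎[0m
[38;2;16;23;13m[48;2;14;22;12m🬎[38;2;16;23;13m[48;2;14;22;12m🬎[38;2;16;23;13m[48;2;14;22;12m🬎[38;2;16;23;13m[48;2;14;22;12m🬎[38;2;16;23;13m[48;2;14;22;12m🬎[38;2;16;23;13m[48;2;14;22;12m🬎[38;2;82;82;82m[48;2;15;22;12m🬀[38;2;16;23;13m[48;2;14;22;12m🬎[38;2;16;23;13m[48;2;14;22;12m🬎[38;2;16;23;13m[48;2;14;22;12m🬎[38;2;16;23;13m[48;2;14;22;12m🬎[38;2;16;23;13m[48;2;14;22;12m🬎[0m
[38;2;13;20;11m[48;2;10;18;10m🬂[38;2;13;20;11m[48;2;10;18;10m🬂[38;2;13;20;11m[48;2;10;18;10m🬂[38;2;13;20;11m[48;2;10;18;10m🬂[38;2;13;20;11m[48;2;10;18;10m🬂[38;2;13;20;11m[48;2;10;18;10m🬂[38;2;13;20;11m[48;2;10;18;10m🬂[38;2;13;20;11m[48;2;10;18;10m🬂[38;2;13;20;11m[48;2;10;18;10m🬂[38;2;13;20;11m[48;2;10;18;10m🬂[38;2;13;20;11m[48;2;10;18;10m🬂[38;2;13;20;11m[48;2;10;18;10m🬂[0m
</frame>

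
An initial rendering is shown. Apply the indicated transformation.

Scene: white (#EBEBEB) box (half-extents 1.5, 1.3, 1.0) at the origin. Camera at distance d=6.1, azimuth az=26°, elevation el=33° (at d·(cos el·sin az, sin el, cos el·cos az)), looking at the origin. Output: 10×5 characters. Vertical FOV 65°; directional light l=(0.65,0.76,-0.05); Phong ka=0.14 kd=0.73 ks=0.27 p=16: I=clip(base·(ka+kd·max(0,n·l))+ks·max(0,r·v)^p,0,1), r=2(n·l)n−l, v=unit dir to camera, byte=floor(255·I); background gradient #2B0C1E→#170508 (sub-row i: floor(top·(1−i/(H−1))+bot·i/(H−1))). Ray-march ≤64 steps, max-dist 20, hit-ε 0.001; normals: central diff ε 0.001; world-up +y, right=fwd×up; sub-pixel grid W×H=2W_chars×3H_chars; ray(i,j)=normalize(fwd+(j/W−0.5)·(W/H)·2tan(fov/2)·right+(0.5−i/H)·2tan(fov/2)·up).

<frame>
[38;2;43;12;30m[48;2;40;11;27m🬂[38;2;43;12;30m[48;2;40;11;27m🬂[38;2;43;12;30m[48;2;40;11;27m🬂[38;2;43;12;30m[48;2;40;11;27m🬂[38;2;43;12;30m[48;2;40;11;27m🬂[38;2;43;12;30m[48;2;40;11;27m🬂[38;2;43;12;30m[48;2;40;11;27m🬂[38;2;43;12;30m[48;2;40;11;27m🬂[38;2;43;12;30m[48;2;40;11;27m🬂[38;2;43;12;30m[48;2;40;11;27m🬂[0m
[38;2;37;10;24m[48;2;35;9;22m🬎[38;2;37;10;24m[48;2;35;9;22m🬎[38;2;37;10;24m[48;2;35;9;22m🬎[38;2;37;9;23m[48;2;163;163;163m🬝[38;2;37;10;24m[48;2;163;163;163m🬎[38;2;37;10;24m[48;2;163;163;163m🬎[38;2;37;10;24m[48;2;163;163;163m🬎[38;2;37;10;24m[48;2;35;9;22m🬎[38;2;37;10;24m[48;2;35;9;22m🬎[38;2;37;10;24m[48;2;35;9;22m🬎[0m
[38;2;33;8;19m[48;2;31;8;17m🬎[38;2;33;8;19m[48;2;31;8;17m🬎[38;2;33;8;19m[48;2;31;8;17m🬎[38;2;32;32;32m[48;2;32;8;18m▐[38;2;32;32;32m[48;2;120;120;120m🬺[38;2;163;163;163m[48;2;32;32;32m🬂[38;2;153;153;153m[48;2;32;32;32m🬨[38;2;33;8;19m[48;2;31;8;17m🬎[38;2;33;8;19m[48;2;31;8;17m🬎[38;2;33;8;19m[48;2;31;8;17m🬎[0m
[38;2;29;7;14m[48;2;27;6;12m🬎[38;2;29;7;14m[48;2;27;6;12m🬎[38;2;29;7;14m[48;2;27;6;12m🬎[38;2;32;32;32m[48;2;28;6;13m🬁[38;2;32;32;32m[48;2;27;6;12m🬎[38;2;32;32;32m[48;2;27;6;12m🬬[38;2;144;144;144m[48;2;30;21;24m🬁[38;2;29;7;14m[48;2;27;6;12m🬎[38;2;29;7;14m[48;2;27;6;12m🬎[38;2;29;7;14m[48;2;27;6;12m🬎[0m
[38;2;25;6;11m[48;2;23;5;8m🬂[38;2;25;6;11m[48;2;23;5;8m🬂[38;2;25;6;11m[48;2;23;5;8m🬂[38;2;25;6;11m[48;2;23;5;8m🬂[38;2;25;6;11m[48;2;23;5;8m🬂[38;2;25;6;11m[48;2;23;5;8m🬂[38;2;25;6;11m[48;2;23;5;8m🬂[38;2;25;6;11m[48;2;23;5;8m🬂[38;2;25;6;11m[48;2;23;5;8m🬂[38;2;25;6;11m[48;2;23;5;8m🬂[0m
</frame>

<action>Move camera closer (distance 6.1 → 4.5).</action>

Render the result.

<frame>
[38;2;43;12;30m[48;2;40;11;27m🬂[38;2;43;12;30m[48;2;40;11;27m🬂[38;2;43;12;30m[48;2;40;11;27m🬂[38;2;43;12;30m[48;2;40;11;27m🬂[38;2;43;12;30m[48;2;40;11;27m🬂[38;2;43;12;30m[48;2;40;11;27m🬂[38;2;43;12;30m[48;2;40;11;27m🬂[38;2;43;12;30m[48;2;40;11;27m🬂[38;2;43;12;30m[48;2;40;11;27m🬂[38;2;43;12;30m[48;2;40;11;27m🬂[0m
[38;2;37;10;24m[48;2;35;9;22m🬎[38;2;37;10;24m[48;2;35;9;22m🬎[38;2;37;9;23m[48;2;32;32;32m🬝[38;2;35;21;28m[48;2;163;163;163m🬰[38;2;38;10;25m[48;2;163;163;163m🬂[38;2;38;10;25m[48;2;163;163;163m🬂[38;2;38;10;25m[48;2;163;163;163m🬂[38;2;163;163;163m[48;2;37;9;24m🬚[38;2;37;10;24m[48;2;35;9;22m🬎[38;2;37;10;24m[48;2;35;9;22m🬎[0m
[38;2;33;8;19m[48;2;31;8;17m🬎[38;2;33;8;19m[48;2;31;8;17m🬎[38;2;32;32;32m[48;2;32;8;18m🬉[38;2;32;32;32m[48;2;32;32;32m [38;2;32;32;32m[48;2;32;32;32m [38;2;32;32;32m[48;2;32;32;32m [38;2;32;32;32m[48;2;163;163;163m🬺[38;2;153;153;153m[48;2;32;14;22m🬐[38;2;33;8;19m[48;2;31;8;17m🬎[38;2;33;8;19m[48;2;31;8;17m🬎[0m
[38;2;29;7;14m[48;2;27;6;12m🬎[38;2;29;7;14m[48;2;27;6;12m🬎[38;2;29;7;14m[48;2;27;6;12m🬎[38;2;32;32;32m[48;2;27;6;12m🬎[38;2;32;32;32m[48;2;32;32;32m [38;2;32;32;32m[48;2;32;32;32m [38;2;32;32;32m[48;2;32;32;32m [38;2;29;7;14m[48;2;27;6;12m🬎[38;2;29;7;14m[48;2;27;6;12m🬎[38;2;29;7;14m[48;2;27;6;12m🬎[0m
[38;2;25;6;11m[48;2;23;5;8m🬂[38;2;25;6;11m[48;2;23;5;8m🬂[38;2;25;6;11m[48;2;23;5;8m🬂[38;2;25;6;11m[48;2;23;5;8m🬂[38;2;25;6;11m[48;2;23;5;8m🬂[38;2;32;32;32m[48;2;23;5;8m🬂[38;2;32;32;32m[48;2;23;5;8m🬆[38;2;25;6;11m[48;2;23;5;8m🬂[38;2;25;6;11m[48;2;23;5;8m🬂[38;2;25;6;11m[48;2;23;5;8m🬂[0m
</frame>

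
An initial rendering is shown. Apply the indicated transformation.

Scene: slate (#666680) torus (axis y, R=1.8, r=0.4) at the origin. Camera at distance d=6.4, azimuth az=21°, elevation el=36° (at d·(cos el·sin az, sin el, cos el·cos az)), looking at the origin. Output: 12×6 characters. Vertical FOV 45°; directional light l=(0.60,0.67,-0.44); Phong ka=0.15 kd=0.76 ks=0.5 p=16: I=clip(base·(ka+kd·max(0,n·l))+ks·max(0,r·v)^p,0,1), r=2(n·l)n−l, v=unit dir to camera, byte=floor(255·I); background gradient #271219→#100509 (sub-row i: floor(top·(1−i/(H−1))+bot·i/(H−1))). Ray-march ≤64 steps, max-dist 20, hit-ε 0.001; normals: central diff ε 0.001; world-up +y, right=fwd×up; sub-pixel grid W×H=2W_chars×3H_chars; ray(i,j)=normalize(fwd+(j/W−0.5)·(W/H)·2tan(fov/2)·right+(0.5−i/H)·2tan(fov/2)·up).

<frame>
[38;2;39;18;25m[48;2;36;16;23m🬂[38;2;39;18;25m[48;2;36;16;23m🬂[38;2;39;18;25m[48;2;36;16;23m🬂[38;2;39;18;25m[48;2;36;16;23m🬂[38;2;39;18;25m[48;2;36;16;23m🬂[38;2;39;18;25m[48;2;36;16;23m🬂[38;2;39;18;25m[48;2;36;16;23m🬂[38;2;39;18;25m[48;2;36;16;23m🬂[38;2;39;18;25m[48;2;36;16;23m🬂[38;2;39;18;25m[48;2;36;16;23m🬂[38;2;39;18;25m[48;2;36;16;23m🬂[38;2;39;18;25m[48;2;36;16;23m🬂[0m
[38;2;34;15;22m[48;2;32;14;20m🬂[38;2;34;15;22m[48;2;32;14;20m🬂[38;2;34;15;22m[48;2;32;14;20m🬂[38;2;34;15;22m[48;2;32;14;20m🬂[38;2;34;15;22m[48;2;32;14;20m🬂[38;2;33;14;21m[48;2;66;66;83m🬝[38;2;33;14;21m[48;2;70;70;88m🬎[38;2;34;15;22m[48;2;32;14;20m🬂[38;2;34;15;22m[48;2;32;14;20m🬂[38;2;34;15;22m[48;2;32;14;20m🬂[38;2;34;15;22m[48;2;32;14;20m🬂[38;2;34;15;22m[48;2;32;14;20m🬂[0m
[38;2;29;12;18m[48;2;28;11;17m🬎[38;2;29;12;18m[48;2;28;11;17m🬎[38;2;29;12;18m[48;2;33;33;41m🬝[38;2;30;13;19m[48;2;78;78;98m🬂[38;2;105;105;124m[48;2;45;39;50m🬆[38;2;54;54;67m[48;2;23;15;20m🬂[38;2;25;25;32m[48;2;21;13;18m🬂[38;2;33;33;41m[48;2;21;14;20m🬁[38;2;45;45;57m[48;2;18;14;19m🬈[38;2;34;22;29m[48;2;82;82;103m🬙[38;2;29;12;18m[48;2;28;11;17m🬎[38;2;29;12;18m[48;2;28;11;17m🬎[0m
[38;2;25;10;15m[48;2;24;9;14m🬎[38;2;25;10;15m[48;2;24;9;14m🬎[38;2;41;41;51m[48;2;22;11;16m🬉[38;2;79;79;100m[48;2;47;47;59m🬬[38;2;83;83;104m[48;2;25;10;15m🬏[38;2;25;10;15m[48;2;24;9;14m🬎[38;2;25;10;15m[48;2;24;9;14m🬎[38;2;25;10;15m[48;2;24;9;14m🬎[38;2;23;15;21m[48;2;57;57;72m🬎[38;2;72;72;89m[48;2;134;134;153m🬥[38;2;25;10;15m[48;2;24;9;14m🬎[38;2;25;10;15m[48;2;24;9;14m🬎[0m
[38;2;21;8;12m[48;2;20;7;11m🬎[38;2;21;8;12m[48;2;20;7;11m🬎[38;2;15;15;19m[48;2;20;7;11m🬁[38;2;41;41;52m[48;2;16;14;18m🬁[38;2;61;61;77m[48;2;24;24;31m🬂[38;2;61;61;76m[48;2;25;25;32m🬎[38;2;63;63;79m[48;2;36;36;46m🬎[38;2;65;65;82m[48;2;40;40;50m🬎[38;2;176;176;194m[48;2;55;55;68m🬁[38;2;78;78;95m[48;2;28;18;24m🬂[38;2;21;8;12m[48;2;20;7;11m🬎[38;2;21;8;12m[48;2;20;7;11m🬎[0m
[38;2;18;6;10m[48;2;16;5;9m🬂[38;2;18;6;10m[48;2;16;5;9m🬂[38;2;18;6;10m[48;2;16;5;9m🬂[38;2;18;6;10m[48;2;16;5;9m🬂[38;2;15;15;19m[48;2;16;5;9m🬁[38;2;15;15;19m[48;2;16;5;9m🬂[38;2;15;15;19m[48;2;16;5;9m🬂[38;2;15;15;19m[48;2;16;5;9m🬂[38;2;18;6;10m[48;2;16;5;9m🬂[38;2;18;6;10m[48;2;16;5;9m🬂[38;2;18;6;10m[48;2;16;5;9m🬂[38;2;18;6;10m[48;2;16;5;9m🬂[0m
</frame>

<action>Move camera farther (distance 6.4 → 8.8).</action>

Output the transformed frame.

<frame>
[38;2;39;18;25m[48;2;36;16;23m🬂[38;2;39;18;25m[48;2;36;16;23m🬂[38;2;39;18;25m[48;2;36;16;23m🬂[38;2;39;18;25m[48;2;36;16;23m🬂[38;2;39;18;25m[48;2;36;16;23m🬂[38;2;39;18;25m[48;2;36;16;23m🬂[38;2;39;18;25m[48;2;36;16;23m🬂[38;2;39;18;25m[48;2;36;16;23m🬂[38;2;39;18;25m[48;2;36;16;23m🬂[38;2;39;18;25m[48;2;36;16;23m🬂[38;2;39;18;25m[48;2;36;16;23m🬂[38;2;39;18;25m[48;2;36;16;23m🬂[0m
[38;2;34;15;22m[48;2;32;14;20m🬂[38;2;34;15;22m[48;2;32;14;20m🬂[38;2;34;15;22m[48;2;32;14;20m🬂[38;2;34;15;22m[48;2;32;14;20m🬂[38;2;34;15;22m[48;2;32;14;20m🬂[38;2;34;15;22m[48;2;32;14;20m🬂[38;2;34;15;22m[48;2;32;14;20m🬂[38;2;34;15;22m[48;2;32;14;20m🬂[38;2;34;15;22m[48;2;32;14;20m🬂[38;2;34;15;22m[48;2;32;14;20m🬂[38;2;34;15;22m[48;2;32;14;20m🬂[38;2;34;15;22m[48;2;32;14;20m🬂[0m
[38;2;29;12;18m[48;2;28;11;17m🬎[38;2;29;12;18m[48;2;28;11;17m🬎[38;2;29;12;18m[48;2;28;11;17m🬎[38;2;29;12;18m[48;2;23;23;29m🬝[38;2;33;22;30m[48;2;86;86;105m🬆[38;2;70;70;87m[48;2;30;17;24m🬅[38;2;69;69;86m[48;2;21;13;18m🬂[38;2;23;13;18m[48;2;37;37;47m🬴[38;2;31;18;25m[48;2;89;89;111m🬙[38;2;29;12;18m[48;2;28;11;17m🬎[38;2;29;12;18m[48;2;28;11;17m🬎[38;2;29;12;18m[48;2;28;11;17m🬎[0m
[38;2;25;10;15m[48;2;24;9;14m🬎[38;2;25;10;15m[48;2;24;9;14m🬎[38;2;25;10;15m[48;2;24;9;14m🬎[38;2;42;42;53m[48;2;21;12;17m🬁[38;2;77;77;97m[48;2;30;23;30m🬄[38;2;25;10;15m[48;2;69;69;86m🬎[38;2;25;10;15m[48;2;67;67;84m🬎[38;2;25;10;15m[48;2;88;88;105m🬎[38;2;53;53;66m[48;2;103;103;123m🬣[38;2;25;10;15m[48;2;24;9;14m🬎[38;2;25;10;15m[48;2;24;9;14m🬎[38;2;25;10;15m[48;2;24;9;14m🬎[0m
[38;2;21;8;12m[48;2;20;7;11m🬎[38;2;21;8;12m[48;2;20;7;11m🬎[38;2;21;8;12m[48;2;20;7;11m🬎[38;2;21;8;12m[48;2;20;7;11m🬎[38;2;15;15;19m[48;2;20;7;11m🬂[38;2;30;30;38m[48;2;17;11;15m🬂[38;2;47;47;59m[48;2;17;11;15m🬂[38;2;49;49;62m[48;2;19;9;13m🬂[38;2;36;36;45m[48;2;20;7;11m🬀[38;2;21;8;12m[48;2;20;7;11m🬎[38;2;21;8;12m[48;2;20;7;11m🬎[38;2;21;8;12m[48;2;20;7;11m🬎[0m
[38;2;18;6;10m[48;2;16;5;9m🬂[38;2;18;6;10m[48;2;16;5;9m🬂[38;2;18;6;10m[48;2;16;5;9m🬂[38;2;18;6;10m[48;2;16;5;9m🬂[38;2;18;6;10m[48;2;16;5;9m🬂[38;2;18;6;10m[48;2;16;5;9m🬂[38;2;18;6;10m[48;2;16;5;9m🬂[38;2;18;6;10m[48;2;16;5;9m🬂[38;2;18;6;10m[48;2;16;5;9m🬂[38;2;18;6;10m[48;2;16;5;9m🬂[38;2;18;6;10m[48;2;16;5;9m🬂[38;2;18;6;10m[48;2;16;5;9m🬂[0m
</frame>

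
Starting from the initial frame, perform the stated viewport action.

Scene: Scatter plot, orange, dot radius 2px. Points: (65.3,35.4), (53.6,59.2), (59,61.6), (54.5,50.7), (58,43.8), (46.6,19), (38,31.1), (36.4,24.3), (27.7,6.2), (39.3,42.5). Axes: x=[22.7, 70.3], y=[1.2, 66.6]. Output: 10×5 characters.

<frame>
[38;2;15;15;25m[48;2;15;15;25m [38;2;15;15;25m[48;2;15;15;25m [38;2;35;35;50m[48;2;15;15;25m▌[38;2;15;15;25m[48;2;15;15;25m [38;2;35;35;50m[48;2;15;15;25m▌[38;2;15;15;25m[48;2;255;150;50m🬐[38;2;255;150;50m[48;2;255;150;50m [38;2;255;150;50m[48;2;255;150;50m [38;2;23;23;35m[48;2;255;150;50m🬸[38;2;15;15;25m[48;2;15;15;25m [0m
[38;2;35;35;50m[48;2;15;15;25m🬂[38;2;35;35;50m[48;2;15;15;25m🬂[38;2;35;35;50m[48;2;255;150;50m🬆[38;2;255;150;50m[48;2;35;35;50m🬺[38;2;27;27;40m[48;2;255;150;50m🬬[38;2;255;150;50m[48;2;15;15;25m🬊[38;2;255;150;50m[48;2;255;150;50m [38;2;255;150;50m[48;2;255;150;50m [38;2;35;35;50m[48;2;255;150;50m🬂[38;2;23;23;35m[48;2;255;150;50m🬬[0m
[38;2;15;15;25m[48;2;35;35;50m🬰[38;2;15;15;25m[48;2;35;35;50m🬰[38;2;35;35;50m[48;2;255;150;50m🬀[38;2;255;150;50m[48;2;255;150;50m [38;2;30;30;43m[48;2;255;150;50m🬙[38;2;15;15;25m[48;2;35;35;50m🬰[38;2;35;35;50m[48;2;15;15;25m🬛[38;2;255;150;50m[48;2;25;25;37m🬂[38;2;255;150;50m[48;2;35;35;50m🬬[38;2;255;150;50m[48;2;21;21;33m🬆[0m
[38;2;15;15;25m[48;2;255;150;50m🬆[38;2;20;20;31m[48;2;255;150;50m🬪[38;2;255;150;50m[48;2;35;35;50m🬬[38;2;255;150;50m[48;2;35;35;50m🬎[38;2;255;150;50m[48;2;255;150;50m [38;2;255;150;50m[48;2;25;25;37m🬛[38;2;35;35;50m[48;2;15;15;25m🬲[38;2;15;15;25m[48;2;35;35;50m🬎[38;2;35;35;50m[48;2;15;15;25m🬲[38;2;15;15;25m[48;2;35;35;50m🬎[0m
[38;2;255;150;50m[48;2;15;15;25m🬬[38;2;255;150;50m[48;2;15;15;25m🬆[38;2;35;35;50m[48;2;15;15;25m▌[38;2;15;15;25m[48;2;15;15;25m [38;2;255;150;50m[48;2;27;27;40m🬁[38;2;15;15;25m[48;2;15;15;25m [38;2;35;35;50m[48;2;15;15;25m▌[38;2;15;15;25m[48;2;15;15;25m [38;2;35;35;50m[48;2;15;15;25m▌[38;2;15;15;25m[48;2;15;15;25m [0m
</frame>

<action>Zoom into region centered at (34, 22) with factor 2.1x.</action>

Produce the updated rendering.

<frame>
[38;2;15;15;25m[48;2;15;15;25m [38;2;15;15;25m[48;2;15;15;25m [38;2;35;35;50m[48;2;15;15;25m▌[38;2;15;15;25m[48;2;15;15;25m [38;2;35;35;50m[48;2;15;15;25m▌[38;2;15;15;25m[48;2;255;150;50m🬆[38;2;255;150;50m[48;2;15;15;25m🬺[38;2;15;15;25m[48;2;255;150;50m🬬[38;2;35;35;50m[48;2;15;15;25m▌[38;2;15;15;25m[48;2;15;15;25m [0m
[38;2;35;35;50m[48;2;15;15;25m🬂[38;2;35;35;50m[48;2;15;15;25m🬂[38;2;35;35;50m[48;2;15;15;25m🬕[38;2;35;35;50m[48;2;15;15;25m🬂[38;2;31;31;45m[48;2;255;150;50m🬝[38;2;35;35;50m[48;2;255;150;50m🬀[38;2;255;150;50m[48;2;15;15;25m🬴[38;2;35;35;50m[48;2;15;15;25m🬂[38;2;35;35;50m[48;2;15;15;25m🬕[38;2;35;35;50m[48;2;15;15;25m🬂[0m
[38;2;15;15;25m[48;2;35;35;50m🬰[38;2;15;15;25m[48;2;35;35;50m🬰[38;2;35;35;50m[48;2;15;15;25m🬛[38;2;15;15;25m[48;2;35;35;50m🬰[38;2;35;35;50m[48;2;15;15;25m🬛[38;2;255;150;50m[48;2;21;21;33m🬊[38;2;255;150;50m[48;2;27;27;40m🬀[38;2;15;15;25m[48;2;35;35;50m🬰[38;2;35;35;50m[48;2;15;15;25m🬛[38;2;15;15;25m[48;2;35;35;50m🬰[0m
[38;2;15;15;25m[48;2;35;35;50m🬎[38;2;15;15;25m[48;2;35;35;50m🬎[38;2;35;35;50m[48;2;15;15;25m🬲[38;2;15;15;25m[48;2;35;35;50m🬎[38;2;35;35;50m[48;2;15;15;25m🬲[38;2;15;15;25m[48;2;35;35;50m🬎[38;2;35;35;50m[48;2;15;15;25m🬲[38;2;15;15;25m[48;2;35;35;50m🬎[38;2;35;35;50m[48;2;15;15;25m🬲[38;2;15;15;25m[48;2;35;35;50m🬎[0m
[38;2;15;15;25m[48;2;15;15;25m [38;2;15;15;25m[48;2;255;150;50m🬆[38;2;255;150;50m[48;2;15;15;25m🬺[38;2;15;15;25m[48;2;255;150;50m🬬[38;2;35;35;50m[48;2;15;15;25m▌[38;2;15;15;25m[48;2;15;15;25m [38;2;35;35;50m[48;2;15;15;25m▌[38;2;15;15;25m[48;2;15;15;25m [38;2;35;35;50m[48;2;15;15;25m▌[38;2;15;15;25m[48;2;15;15;25m [0m
</frame>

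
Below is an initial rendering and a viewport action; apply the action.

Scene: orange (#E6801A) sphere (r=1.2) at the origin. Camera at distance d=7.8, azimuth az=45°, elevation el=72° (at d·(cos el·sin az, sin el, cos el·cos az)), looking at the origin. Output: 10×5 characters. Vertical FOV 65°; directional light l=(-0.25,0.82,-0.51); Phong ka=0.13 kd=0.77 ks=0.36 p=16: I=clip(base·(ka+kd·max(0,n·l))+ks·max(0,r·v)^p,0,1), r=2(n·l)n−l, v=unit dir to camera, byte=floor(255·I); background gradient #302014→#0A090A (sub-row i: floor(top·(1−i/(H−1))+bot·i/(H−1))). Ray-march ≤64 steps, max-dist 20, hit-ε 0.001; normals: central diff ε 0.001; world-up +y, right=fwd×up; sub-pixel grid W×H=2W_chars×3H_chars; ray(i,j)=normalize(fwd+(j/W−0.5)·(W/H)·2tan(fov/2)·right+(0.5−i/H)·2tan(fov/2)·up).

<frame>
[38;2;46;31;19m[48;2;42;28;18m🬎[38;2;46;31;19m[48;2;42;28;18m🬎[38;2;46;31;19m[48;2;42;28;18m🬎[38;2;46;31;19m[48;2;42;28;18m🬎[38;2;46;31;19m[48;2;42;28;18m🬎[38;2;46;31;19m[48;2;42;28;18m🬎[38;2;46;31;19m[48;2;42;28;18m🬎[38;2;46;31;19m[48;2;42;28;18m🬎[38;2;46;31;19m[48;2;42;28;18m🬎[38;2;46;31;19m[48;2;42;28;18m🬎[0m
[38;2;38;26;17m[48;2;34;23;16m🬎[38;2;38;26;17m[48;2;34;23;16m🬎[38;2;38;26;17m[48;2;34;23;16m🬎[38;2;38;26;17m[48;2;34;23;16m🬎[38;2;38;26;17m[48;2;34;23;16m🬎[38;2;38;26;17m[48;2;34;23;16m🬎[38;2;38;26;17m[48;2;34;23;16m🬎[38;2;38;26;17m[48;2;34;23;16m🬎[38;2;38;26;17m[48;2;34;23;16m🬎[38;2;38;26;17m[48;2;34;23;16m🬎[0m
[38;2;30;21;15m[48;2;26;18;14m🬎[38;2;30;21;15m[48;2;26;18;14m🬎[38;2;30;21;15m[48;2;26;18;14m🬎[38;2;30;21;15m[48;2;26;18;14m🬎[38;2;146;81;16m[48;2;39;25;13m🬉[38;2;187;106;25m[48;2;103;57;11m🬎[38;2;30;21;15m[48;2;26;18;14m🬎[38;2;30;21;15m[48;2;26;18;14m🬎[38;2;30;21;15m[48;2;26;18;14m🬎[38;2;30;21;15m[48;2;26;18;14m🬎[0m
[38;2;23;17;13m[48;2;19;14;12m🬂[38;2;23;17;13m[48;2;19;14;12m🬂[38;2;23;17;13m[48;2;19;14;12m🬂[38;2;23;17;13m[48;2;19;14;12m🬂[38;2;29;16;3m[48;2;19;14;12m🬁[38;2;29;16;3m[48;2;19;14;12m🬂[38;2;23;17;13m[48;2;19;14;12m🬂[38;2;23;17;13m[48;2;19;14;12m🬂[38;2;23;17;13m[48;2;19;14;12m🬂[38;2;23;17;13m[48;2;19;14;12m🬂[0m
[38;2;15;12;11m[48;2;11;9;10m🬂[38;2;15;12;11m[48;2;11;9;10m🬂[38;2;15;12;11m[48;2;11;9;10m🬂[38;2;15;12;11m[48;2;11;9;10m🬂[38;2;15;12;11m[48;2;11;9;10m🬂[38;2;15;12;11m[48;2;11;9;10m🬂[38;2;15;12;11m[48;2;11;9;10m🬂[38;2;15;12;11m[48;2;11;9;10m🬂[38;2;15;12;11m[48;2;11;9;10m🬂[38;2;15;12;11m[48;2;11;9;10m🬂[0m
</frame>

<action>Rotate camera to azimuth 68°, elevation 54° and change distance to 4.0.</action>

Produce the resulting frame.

<frame>
[38;2;46;31;19m[48;2;42;28;18m🬎[38;2;46;31;19m[48;2;42;28;18m🬎[38;2;46;31;19m[48;2;42;28;18m🬎[38;2;46;31;19m[48;2;42;28;18m🬎[38;2;46;31;19m[48;2;42;28;18m🬎[38;2;46;31;19m[48;2;42;28;18m🬎[38;2;46;31;19m[48;2;42;28;18m🬎[38;2;46;31;19m[48;2;42;28;18m🬎[38;2;46;31;19m[48;2;42;28;18m🬎[38;2;46;31;19m[48;2;42;28;18m🬎[0m
[38;2;38;26;17m[48;2;34;23;16m🬎[38;2;38;26;17m[48;2;34;23;16m🬎[38;2;38;26;17m[48;2;34;23;16m🬎[38;2;38;26;17m[48;2;34;23;16m🬎[38;2;38;26;17m[48;2;152;84;17m🬆[38;2;39;27;17m[48;2;200;117;35m🬂[38;2;193;107;22m[48;2;37;25;16m🬏[38;2;38;26;17m[48;2;34;23;16m🬎[38;2;38;26;17m[48;2;34;23;16m🬎[38;2;38;26;17m[48;2;34;23;16m🬎[0m
[38;2;30;21;15m[48;2;26;18;14m🬎[38;2;30;21;15m[48;2;26;18;14m🬎[38;2;30;21;15m[48;2;26;18;14m🬎[38;2;68;38;7m[48;2;28;19;11m🬉[38;2;113;63;12m[48;2;69;38;7m🬊[38;2;205;135;66m[48;2;117;65;14m🬁[38;2;175;99;24m[48;2;126;69;14m🬂[38;2;30;21;15m[48;2;26;18;14m🬎[38;2;30;21;15m[48;2;26;18;14m🬎[38;2;30;21;15m[48;2;26;18;14m🬎[0m
[38;2;23;17;13m[48;2;19;14;12m🬂[38;2;23;17;13m[48;2;19;14;12m🬂[38;2;23;17;13m[48;2;19;14;12m🬂[38;2;29;16;3m[48;2;19;14;12m🬁[38;2;31;17;3m[48;2;18;13;12m🬬[38;2;61;33;6m[48;2;29;16;3m🬂[38;2;73;40;8m[48;2;21;14;9m🬂[38;2;23;17;13m[48;2;19;14;12m🬂[38;2;23;17;13m[48;2;19;14;12m🬂[38;2;23;17;13m[48;2;19;14;12m🬂[0m
[38;2;15;12;11m[48;2;11;9;10m🬂[38;2;15;12;11m[48;2;11;9;10m🬂[38;2;15;12;11m[48;2;11;9;10m🬂[38;2;15;12;11m[48;2;11;9;10m🬂[38;2;15;12;11m[48;2;11;9;10m🬂[38;2;15;12;11m[48;2;11;9;10m🬂[38;2;15;12;11m[48;2;11;9;10m🬂[38;2;15;12;11m[48;2;11;9;10m🬂[38;2;15;12;11m[48;2;11;9;10m🬂[38;2;15;12;11m[48;2;11;9;10m🬂[0m
</frame>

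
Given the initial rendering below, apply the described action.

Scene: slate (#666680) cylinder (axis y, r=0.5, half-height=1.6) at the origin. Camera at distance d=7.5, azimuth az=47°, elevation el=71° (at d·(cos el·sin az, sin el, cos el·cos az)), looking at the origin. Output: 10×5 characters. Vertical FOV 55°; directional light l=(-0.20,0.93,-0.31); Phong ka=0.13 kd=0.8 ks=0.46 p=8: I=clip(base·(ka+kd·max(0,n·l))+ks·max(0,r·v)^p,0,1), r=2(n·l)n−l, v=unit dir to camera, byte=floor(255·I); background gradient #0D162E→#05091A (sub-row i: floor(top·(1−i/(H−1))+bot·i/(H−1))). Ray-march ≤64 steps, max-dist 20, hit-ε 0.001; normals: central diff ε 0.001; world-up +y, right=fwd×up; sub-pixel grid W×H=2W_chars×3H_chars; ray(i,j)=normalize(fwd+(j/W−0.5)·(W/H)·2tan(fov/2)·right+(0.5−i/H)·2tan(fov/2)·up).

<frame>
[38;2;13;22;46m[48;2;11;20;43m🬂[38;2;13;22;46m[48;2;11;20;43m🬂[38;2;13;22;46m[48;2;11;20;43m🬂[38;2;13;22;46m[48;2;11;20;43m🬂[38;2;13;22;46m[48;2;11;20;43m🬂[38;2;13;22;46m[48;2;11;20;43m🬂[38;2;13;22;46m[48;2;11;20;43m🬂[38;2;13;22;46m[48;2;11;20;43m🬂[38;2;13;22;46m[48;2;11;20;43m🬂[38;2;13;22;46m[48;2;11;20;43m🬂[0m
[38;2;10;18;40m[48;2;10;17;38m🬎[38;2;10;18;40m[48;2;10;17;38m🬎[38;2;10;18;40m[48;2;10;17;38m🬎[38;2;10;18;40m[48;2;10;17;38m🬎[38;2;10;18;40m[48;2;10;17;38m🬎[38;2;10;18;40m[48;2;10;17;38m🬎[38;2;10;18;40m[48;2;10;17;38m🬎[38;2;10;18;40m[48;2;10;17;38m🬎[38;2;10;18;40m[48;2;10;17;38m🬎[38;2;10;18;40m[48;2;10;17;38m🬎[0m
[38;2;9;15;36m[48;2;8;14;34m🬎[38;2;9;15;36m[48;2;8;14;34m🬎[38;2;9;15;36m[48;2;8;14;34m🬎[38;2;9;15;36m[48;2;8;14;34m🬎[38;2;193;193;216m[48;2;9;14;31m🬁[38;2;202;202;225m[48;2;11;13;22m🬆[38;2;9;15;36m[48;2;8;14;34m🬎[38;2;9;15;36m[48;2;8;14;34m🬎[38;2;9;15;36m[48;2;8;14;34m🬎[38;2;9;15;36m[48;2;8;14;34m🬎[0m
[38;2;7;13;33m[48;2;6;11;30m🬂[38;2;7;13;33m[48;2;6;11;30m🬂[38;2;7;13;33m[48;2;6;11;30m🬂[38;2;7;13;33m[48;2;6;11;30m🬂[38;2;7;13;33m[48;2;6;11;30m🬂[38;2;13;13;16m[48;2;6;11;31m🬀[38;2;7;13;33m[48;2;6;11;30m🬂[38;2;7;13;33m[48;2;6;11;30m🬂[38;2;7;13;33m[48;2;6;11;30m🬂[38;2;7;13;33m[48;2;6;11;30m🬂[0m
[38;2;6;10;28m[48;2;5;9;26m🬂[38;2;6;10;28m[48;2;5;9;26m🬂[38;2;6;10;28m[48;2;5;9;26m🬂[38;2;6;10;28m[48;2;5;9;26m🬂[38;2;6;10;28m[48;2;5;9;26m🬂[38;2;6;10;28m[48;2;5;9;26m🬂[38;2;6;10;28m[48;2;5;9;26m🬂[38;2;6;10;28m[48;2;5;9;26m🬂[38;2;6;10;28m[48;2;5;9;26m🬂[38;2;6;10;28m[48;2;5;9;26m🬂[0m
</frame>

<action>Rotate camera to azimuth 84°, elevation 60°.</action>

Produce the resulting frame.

<frame>
[38;2;13;22;46m[48;2;11;20;43m🬂[38;2;13;22;46m[48;2;11;20;43m🬂[38;2;13;22;46m[48;2;11;20;43m🬂[38;2;13;22;46m[48;2;11;20;43m🬂[38;2;13;22;46m[48;2;11;20;43m🬂[38;2;13;22;46m[48;2;11;20;43m🬂[38;2;13;22;46m[48;2;11;20;43m🬂[38;2;13;22;46m[48;2;11;20;43m🬂[38;2;13;22;46m[48;2;11;20;43m🬂[38;2;13;22;46m[48;2;11;20;43m🬂[0m
[38;2;10;18;40m[48;2;10;17;38m🬎[38;2;10;18;40m[48;2;10;17;38m🬎[38;2;10;18;40m[48;2;10;17;38m🬎[38;2;10;18;40m[48;2;10;17;38m🬎[38;2;10;18;40m[48;2;10;17;38m🬎[38;2;124;124;147m[48;2;10;18;40m🬏[38;2;10;18;40m[48;2;10;17;38m🬎[38;2;10;18;40m[48;2;10;17;38m🬎[38;2;10;18;40m[48;2;10;17;38m🬎[38;2;10;18;40m[48;2;10;17;38m🬎[0m
[38;2;9;15;36m[48;2;8;14;34m🬎[38;2;9;15;36m[48;2;8;14;34m🬎[38;2;9;15;36m[48;2;8;14;34m🬎[38;2;9;15;36m[48;2;8;14;34m🬎[38;2;126;126;149m[48;2;9;14;31m🬁[38;2;138;138;161m[48;2;15;17;25m🬂[38;2;9;15;36m[48;2;8;14;34m🬎[38;2;9;15;36m[48;2;8;14;34m🬎[38;2;9;15;36m[48;2;8;14;34m🬎[38;2;9;15;36m[48;2;8;14;34m🬎[0m
[38;2;7;13;33m[48;2;6;11;30m🬂[38;2;7;13;33m[48;2;6;11;30m🬂[38;2;7;13;33m[48;2;6;11;30m🬂[38;2;7;13;33m[48;2;6;11;30m🬂[38;2;7;13;33m[48;2;6;11;30m🬂[38;2;13;13;16m[48;2;6;11;31m🬀[38;2;7;13;33m[48;2;6;11;30m🬂[38;2;7;13;33m[48;2;6;11;30m🬂[38;2;7;13;33m[48;2;6;11;30m🬂[38;2;7;13;33m[48;2;6;11;30m🬂[0m
[38;2;6;10;28m[48;2;5;9;26m🬂[38;2;6;10;28m[48;2;5;9;26m🬂[38;2;6;10;28m[48;2;5;9;26m🬂[38;2;6;10;28m[48;2;5;9;26m🬂[38;2;6;10;28m[48;2;5;9;26m🬂[38;2;6;10;28m[48;2;5;9;26m🬂[38;2;6;10;28m[48;2;5;9;26m🬂[38;2;6;10;28m[48;2;5;9;26m🬂[38;2;6;10;28m[48;2;5;9;26m🬂[38;2;6;10;28m[48;2;5;9;26m🬂[0m
</frame>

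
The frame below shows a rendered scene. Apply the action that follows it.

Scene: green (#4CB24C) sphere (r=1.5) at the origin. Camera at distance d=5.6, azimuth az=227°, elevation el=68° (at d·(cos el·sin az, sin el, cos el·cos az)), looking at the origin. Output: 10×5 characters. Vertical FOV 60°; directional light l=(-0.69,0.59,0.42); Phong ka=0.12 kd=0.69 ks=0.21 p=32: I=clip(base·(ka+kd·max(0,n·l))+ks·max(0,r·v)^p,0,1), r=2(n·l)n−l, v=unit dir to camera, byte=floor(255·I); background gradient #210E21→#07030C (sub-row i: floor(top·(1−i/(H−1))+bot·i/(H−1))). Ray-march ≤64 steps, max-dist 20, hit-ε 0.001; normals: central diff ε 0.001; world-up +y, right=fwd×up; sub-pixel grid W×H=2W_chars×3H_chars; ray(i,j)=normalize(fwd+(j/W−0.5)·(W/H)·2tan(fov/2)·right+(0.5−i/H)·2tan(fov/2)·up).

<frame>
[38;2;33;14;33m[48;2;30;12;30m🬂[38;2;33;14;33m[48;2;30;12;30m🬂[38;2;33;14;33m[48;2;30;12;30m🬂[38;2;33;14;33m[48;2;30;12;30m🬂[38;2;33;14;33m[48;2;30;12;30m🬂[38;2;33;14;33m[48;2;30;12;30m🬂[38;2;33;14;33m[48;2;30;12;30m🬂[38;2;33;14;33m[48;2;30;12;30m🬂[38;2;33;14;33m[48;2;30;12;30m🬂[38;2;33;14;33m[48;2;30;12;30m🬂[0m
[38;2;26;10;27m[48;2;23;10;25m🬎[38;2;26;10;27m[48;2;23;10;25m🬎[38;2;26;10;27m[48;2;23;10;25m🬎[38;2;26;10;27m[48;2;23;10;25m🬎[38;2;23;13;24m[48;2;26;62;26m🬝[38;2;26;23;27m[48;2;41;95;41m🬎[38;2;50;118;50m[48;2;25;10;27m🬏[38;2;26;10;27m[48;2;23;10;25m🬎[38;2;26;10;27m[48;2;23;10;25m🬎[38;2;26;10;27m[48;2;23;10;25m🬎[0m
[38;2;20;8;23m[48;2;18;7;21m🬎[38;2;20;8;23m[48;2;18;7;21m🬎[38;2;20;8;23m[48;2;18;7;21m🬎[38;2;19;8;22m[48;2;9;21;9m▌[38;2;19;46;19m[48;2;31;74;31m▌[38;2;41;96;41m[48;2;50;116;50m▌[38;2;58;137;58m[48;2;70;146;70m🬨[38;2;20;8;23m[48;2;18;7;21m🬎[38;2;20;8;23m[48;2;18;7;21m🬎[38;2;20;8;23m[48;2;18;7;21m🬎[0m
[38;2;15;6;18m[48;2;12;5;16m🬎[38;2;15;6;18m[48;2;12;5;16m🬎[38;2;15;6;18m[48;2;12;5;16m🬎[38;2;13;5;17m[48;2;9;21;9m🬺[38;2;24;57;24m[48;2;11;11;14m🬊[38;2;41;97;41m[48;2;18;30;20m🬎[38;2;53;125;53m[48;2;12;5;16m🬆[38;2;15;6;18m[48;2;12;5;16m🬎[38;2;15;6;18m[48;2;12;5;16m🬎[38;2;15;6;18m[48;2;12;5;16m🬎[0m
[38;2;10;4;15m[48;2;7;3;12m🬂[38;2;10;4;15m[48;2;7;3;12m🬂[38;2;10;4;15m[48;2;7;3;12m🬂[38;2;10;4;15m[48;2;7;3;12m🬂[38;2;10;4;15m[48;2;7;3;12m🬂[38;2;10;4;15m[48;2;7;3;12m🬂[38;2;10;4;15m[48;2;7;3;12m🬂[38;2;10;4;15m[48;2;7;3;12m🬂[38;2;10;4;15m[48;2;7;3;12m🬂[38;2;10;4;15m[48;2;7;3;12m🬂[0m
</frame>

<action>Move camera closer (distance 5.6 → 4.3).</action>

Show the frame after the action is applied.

<frame>
[38;2;33;14;33m[48;2;30;12;30m🬂[38;2;33;14;33m[48;2;30;12;30m🬂[38;2;33;14;33m[48;2;30;12;30m🬂[38;2;33;14;33m[48;2;30;12;30m🬂[38;2;33;14;33m[48;2;30;12;30m🬂[38;2;33;14;33m[48;2;30;12;30m🬂[38;2;33;14;33m[48;2;30;12;30m🬂[38;2;33;14;33m[48;2;30;12;30m🬂[38;2;33;14;33m[48;2;30;12;30m🬂[38;2;33;14;33m[48;2;30;12;30m🬂[0m
[38;2;26;10;27m[48;2;23;10;25m🬎[38;2;26;10;27m[48;2;23;10;25m🬎[38;2;26;10;27m[48;2;23;10;25m🬎[38;2;26;10;27m[48;2;11;26;11m🬆[38;2;27;11;28m[48;2;26;61;26m🬀[38;2;34;81;34m[48;2;42;100;42m🬆[38;2;27;11;28m[48;2;50;119;50m🬂[38;2;56;132;56m[48;2;25;10;27m🬏[38;2;26;10;27m[48;2;23;10;25m🬎[38;2;26;10;27m[48;2;23;10;25m🬎[0m
[38;2;20;8;23m[48;2;18;7;21m🬎[38;2;20;8;23m[48;2;18;7;21m🬎[38;2;20;8;23m[48;2;18;7;21m🬎[38;2;9;21;9m[48;2;18;44;18m▌[38;2;27;65;27m[48;2;35;82;35m▌[38;2;41;97;41m[48;2;47;110;47m▌[38;2;57;131;57m[48;2;73;146;73m🬡[38;2;59;140;59m[48;2;19;8;22m▌[38;2;20;8;23m[48;2;18;7;21m🬎[38;2;20;8;23m[48;2;18;7;21m🬎[0m
[38;2;15;6;18m[48;2;12;5;16m🬎[38;2;15;6;18m[48;2;12;5;16m🬎[38;2;15;6;18m[48;2;12;5;16m🬎[38;2;16;38;16m[48;2;9;17;10m🬉[38;2;31;75;31m[48;2;23;56;23m▐[38;2;44;104;44m[48;2;38;90;38m▐[38;2;54;126;54m[48;2;48;113;48m🬊[38;2;57;133;57m[48;2;13;5;17m🬄[38;2;15;6;18m[48;2;12;5;16m🬎[38;2;15;6;18m[48;2;12;5;16m🬎[0m
[38;2;10;4;15m[48;2;7;3;12m🬂[38;2;10;4;15m[48;2;7;3;12m🬂[38;2;10;4;15m[48;2;7;3;12m🬂[38;2;10;4;15m[48;2;7;3;12m🬂[38;2;20;48;20m[48;2;8;3;13m🬁[38;2;31;74;31m[48;2;7;3;12m🬂[38;2;10;4;15m[48;2;7;3;12m🬂[38;2;10;4;15m[48;2;7;3;12m🬂[38;2;10;4;15m[48;2;7;3;12m🬂[38;2;10;4;15m[48;2;7;3;12m🬂[0m
</frame>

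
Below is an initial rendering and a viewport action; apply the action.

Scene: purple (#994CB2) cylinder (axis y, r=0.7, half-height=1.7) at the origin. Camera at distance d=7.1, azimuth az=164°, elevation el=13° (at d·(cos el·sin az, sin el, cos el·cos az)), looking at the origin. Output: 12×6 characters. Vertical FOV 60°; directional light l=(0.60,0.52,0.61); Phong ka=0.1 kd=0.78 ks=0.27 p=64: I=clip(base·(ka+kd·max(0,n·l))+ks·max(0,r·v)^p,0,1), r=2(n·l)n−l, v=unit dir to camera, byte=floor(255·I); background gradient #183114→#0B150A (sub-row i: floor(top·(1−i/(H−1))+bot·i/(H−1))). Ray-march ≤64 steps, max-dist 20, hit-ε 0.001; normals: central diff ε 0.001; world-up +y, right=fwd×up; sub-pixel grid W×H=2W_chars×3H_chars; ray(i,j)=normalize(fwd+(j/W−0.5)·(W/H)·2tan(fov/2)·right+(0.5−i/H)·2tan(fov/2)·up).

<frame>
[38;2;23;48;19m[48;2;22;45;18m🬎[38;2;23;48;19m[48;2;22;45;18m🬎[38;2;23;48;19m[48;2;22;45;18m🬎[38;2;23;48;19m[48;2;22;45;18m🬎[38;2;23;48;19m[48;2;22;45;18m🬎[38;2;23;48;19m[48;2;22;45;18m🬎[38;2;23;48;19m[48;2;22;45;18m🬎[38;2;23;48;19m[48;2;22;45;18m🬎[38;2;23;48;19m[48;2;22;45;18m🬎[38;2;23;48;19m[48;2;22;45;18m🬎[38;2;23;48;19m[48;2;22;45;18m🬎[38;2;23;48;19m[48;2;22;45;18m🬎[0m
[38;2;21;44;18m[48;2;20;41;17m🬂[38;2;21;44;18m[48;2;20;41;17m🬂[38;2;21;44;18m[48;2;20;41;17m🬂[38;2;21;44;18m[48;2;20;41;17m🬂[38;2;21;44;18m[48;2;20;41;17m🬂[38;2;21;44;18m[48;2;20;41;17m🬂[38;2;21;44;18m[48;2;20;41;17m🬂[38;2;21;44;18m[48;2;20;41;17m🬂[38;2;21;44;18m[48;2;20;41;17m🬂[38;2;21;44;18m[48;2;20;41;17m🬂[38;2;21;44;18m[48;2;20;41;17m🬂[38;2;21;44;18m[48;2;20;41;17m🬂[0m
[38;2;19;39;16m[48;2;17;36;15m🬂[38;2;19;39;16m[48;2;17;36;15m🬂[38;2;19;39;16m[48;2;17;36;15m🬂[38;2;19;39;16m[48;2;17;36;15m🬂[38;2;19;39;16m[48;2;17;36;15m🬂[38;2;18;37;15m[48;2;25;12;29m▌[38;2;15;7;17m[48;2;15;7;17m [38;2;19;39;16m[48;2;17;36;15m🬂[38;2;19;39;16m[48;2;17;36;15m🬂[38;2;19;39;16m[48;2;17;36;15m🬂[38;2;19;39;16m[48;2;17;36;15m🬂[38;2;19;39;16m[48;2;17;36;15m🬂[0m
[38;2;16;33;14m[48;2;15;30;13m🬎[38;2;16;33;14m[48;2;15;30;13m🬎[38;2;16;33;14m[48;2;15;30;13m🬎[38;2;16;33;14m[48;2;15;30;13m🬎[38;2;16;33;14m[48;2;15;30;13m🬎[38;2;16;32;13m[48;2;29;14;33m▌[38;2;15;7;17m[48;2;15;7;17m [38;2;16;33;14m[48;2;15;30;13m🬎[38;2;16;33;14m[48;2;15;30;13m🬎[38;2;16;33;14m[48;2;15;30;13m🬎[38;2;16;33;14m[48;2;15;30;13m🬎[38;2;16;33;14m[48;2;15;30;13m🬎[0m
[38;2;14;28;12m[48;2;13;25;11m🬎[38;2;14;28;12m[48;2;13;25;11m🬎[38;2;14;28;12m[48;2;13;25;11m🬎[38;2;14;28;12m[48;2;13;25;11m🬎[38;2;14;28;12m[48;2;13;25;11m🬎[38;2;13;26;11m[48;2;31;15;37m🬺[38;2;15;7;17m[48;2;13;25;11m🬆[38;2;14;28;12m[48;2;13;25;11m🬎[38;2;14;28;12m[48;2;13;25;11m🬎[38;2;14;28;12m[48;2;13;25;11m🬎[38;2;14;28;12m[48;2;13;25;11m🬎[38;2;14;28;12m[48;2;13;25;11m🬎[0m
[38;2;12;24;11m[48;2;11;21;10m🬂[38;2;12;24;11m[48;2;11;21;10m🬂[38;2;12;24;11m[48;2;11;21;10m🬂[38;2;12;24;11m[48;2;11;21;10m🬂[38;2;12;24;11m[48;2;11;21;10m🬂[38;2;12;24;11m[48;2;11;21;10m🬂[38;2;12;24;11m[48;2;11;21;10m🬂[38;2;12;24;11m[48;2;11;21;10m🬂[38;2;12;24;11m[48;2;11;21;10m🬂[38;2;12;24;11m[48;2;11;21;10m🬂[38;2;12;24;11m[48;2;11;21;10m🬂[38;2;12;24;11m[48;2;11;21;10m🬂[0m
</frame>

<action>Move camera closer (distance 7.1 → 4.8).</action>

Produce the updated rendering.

<frame>
[38;2;23;48;19m[48;2;22;45;18m🬎[38;2;23;48;19m[48;2;22;45;18m🬎[38;2;23;48;19m[48;2;22;45;18m🬎[38;2;23;48;19m[48;2;22;45;18m🬎[38;2;23;48;19m[48;2;22;45;18m🬎[38;2;23;48;19m[48;2;22;45;18m🬎[38;2;23;48;19m[48;2;22;45;18m🬎[38;2;23;48;19m[48;2;22;45;18m🬎[38;2;23;48;19m[48;2;22;45;18m🬎[38;2;23;48;19m[48;2;22;45;18m🬎[38;2;23;48;19m[48;2;22;45;18m🬎[38;2;23;48;19m[48;2;22;45;18m🬎[0m
[38;2;21;44;18m[48;2;20;41;17m🬂[38;2;21;44;18m[48;2;20;41;17m🬂[38;2;21;44;18m[48;2;20;41;17m🬂[38;2;21;44;18m[48;2;20;41;17m🬂[38;2;21;44;18m[48;2;20;41;17m🬂[38;2;15;7;17m[48;2;46;23;54m▐[38;2;15;7;17m[48;2;15;7;17m [38;2;15;7;17m[48;2;20;42;17m▌[38;2;21;44;18m[48;2;20;41;17m🬂[38;2;21;44;18m[48;2;20;41;17m🬂[38;2;21;44;18m[48;2;20;41;17m🬂[38;2;21;44;18m[48;2;20;41;17m🬂[0m
[38;2;19;39;16m[48;2;17;36;15m🬂[38;2;19;39;16m[48;2;17;36;15m🬂[38;2;19;39;16m[48;2;17;36;15m🬂[38;2;19;39;16m[48;2;17;36;15m🬂[38;2;19;39;16m[48;2;17;36;15m🬂[38;2;15;7;17m[48;2;52;25;60m▐[38;2;15;7;17m[48;2;15;7;17m [38;2;15;7;17m[48;2;18;37;15m▌[38;2;19;39;16m[48;2;17;36;15m🬂[38;2;19;39;16m[48;2;17;36;15m🬂[38;2;19;39;16m[48;2;17;36;15m🬂[38;2;19;39;16m[48;2;17;36;15m🬂[0m
[38;2;16;33;14m[48;2;15;30;13m🬎[38;2;16;33;14m[48;2;15;30;13m🬎[38;2;16;33;14m[48;2;15;30;13m🬎[38;2;16;33;14m[48;2;15;30;13m🬎[38;2;16;33;14m[48;2;15;30;13m🬎[38;2;15;7;17m[48;2;58;28;68m▐[38;2;15;7;17m[48;2;15;7;17m [38;2;15;7;17m[48;2;16;32;13m▌[38;2;16;33;14m[48;2;15;30;13m🬎[38;2;16;33;14m[48;2;15;30;13m🬎[38;2;16;33;14m[48;2;15;30;13m🬎[38;2;16;33;14m[48;2;15;30;13m🬎[0m
[38;2;14;28;12m[48;2;13;25;11m🬎[38;2;14;28;12m[48;2;13;25;11m🬎[38;2;14;28;12m[48;2;13;25;11m🬎[38;2;14;28;12m[48;2;13;25;11m🬎[38;2;14;28;12m[48;2;13;25;11m🬎[38;2;15;7;17m[48;2;66;32;77m▐[38;2;15;7;17m[48;2;15;7;17m [38;2;15;7;17m[48;2;13;27;11m▌[38;2;14;28;12m[48;2;13;25;11m🬎[38;2;14;28;12m[48;2;13;25;11m🬎[38;2;14;28;12m[48;2;13;25;11m🬎[38;2;14;28;12m[48;2;13;25;11m🬎[0m
[38;2;12;24;11m[48;2;11;21;10m🬂[38;2;12;24;11m[48;2;11;21;10m🬂[38;2;12;24;11m[48;2;11;21;10m🬂[38;2;12;24;11m[48;2;11;21;10m🬂[38;2;12;24;11m[48;2;11;21;10m🬂[38;2;11;22;10m[48;2;15;7;17m🬺[38;2;15;7;17m[48;2;11;21;10m🬂[38;2;12;24;11m[48;2;11;21;10m🬂[38;2;12;24;11m[48;2;11;21;10m🬂[38;2;12;24;11m[48;2;11;21;10m🬂[38;2;12;24;11m[48;2;11;21;10m🬂[38;2;12;24;11m[48;2;11;21;10m🬂[0m
</frame>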